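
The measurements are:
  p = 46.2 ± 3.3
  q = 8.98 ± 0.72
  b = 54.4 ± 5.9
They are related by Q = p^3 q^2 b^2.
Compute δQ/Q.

Relative error in a monomial: (δQ/Q)² = Σ (nᵢ · δxᵢ/xᵢ)².
  (3·δp/p)² = (3×0.0714)² = 0.0459;  (2·δq/q)² = (2×0.0802)² = 0.0257;  (2·δb/b)² = (2×0.108)² = 0.0471
δQ/Q = √(0.119) = 0.345

0.345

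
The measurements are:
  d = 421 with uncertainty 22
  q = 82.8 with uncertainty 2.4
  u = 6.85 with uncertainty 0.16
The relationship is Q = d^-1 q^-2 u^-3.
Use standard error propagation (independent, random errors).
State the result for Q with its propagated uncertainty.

For a monomial Q ∝ d^-1, q^-2, u^-3, fractional errors add in quadrature:
  (-1·δd/d)² = (-1×0.0523)² = 0.00273;  (-2·δq/q)² = (-2×0.0290)² = 0.00336;  (-3·δu/u)² = (-3×0.0234)² = 0.00491
δQ/Q = √(0.0110) = 0.105
Q = 1.08e-09, so δQ = 0.105 × 1.08e-09 = 1.13e-10.

(1.08 ± 0.113) × 10^-9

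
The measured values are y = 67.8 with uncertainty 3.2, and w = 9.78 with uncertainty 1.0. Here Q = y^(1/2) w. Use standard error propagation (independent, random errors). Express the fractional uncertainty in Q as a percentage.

10.5%

For a monomial Q ∝ y^(1/2), w, fractional errors add in quadrature:
  (½·δy/y)² = (0.5×0.0472)² = 0.000557;  (1·δw/w)² = (1×0.102)² = 0.0105
δQ/Q = √(0.0110) = 0.105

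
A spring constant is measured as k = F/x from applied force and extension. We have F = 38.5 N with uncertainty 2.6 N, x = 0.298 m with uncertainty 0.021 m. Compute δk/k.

For a monomial k ∝ F, x^-1, fractional errors add in quadrature:
  (1·δF/F)² = (1×0.0675)² = 0.00456;  (-1·δx/x)² = (-1×0.0705)² = 0.00497
δk/k = √(0.00953) = 0.0976

0.0976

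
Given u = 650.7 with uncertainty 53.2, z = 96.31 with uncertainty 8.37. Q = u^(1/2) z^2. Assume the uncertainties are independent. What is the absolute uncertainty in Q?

42200

For a monomial Q ∝ u^(1/2), z^2, fractional errors add in quadrature:
  (½·δu/u)² = (0.5×0.0818)² = 0.00167;  (2·δz/z)² = (2×0.0869)² = 0.0302
δQ/Q = √(0.0319) = 0.179
Q = 236600, so δQ = 0.179 × 236600 = 42200.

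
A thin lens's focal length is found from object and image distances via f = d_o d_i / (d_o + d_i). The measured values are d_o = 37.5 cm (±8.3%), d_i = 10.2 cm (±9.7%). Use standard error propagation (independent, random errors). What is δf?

∂f/∂d_o = (d_i/(d_o+d_i))² = 0.0457;  ∂f/∂d_i = (d_o/(d_o+d_i))² = 0.618
δf = √((∂f/∂d_o · δd_o)² + (∂f/∂d_i · δd_i)²) = √(0.0203 + 0.374) = 0.628 cm

0.628 cm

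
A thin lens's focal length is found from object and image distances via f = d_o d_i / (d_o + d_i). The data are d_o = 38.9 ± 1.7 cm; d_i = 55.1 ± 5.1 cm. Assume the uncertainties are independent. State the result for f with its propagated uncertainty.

22.8 ± 1.05 cm

∂f/∂d_o = (d_i/(d_o+d_i))² = 0.344;  ∂f/∂d_i = (d_o/(d_o+d_i))² = 0.171
δf = √((∂f/∂d_o · δd_o)² + (∂f/∂d_i · δd_i)²) = √(0.341 + 0.763) = 1.05 cm
f = 22.8 cm.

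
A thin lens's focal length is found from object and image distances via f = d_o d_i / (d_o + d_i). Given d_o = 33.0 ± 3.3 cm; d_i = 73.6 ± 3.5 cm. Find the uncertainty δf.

∂f/∂d_o = (d_i/(d_o+d_i))² = 0.477;  ∂f/∂d_i = (d_o/(d_o+d_i))² = 0.0958
δf = √((∂f/∂d_o · δd_o)² + (∂f/∂d_i · δd_i)²) = √(2.47 + 0.113) = 1.61 cm

1.61 cm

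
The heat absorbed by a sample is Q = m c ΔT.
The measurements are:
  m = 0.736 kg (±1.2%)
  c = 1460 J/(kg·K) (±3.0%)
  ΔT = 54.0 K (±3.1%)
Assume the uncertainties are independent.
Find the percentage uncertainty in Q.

For a monomial Q ∝ m, c, ΔT, fractional errors add in quadrature:
  (1·δm/m)² = (1×0.0120)² = 0.000144;  (1·δc/c)² = (1×0.0300)² = 0.000900;  (1·δΔT/ΔT)² = (1×0.0310)² = 0.000961
δQ/Q = √(0.00200) = 0.0448

4.48%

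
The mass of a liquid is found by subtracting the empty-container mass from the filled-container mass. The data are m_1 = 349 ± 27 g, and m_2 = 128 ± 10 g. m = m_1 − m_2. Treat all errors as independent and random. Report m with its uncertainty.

221 ± 28.8 g

Each term contributes (cᵢ δxᵢ)² to (δm)²:
  (δm_1)² = 729;  (δm_2)² = 100
δm = √(829) = 28.8 g
m = 221 g.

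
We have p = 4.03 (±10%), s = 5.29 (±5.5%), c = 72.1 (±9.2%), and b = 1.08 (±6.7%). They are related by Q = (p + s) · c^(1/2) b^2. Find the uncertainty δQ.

Let u = p + s = 9.32. δu = √(δp² + δs²) = √(0.162 + 0.0847) = 0.497, so δu/u = 0.0533.
Q is then a monomial in u, c, b:
δQ/Q = √((δu/u)² + (½·δc/c)² + (2·δb/b)²) = √(0.00284 + 0.00212 + 0.0180) = 0.151
Q = 92.3, so δQ = 0.151 × 92.3 = 14.0.

14.0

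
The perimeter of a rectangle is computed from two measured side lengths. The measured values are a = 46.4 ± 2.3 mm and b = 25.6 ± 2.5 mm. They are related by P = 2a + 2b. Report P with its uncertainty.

144 ± 6.79 mm

Each term contributes (cᵢ δxᵢ)² to (δP)²:
  (2·δa)² = 21.2;  (2·δb)² = 25.0
δP = √(46.2) = 6.79 mm
P = 144 mm.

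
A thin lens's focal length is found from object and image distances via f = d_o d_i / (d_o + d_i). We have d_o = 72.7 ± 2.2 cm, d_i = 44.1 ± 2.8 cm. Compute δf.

1.13 cm

∂f/∂d_o = (d_i/(d_o+d_i))² = 0.143;  ∂f/∂d_i = (d_o/(d_o+d_i))² = 0.387
δf = √((∂f/∂d_o · δd_o)² + (∂f/∂d_i · δd_i)²) = √(0.0984 + 1.18) = 1.13 cm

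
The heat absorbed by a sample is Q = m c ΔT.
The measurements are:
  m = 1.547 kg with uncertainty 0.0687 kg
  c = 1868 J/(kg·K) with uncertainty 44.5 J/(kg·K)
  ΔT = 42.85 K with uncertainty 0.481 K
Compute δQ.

6390 J

Since Q is a product/quotient, work with relative uncertainties:
  (1·δm/m)² = (1×0.0444)² = 0.00197;  (1·δc/c)² = (1×0.0238)² = 0.000568;  (1·δΔT/ΔT)² = (1×0.0112)² = 0.000126
δQ/Q = √(0.00267) = 0.0516
Q = 123800 J, so δQ = 0.0516 × 123800 = 6390 J.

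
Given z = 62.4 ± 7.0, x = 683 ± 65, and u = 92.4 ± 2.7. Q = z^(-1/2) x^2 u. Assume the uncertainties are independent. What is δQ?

1.09e+06

For a monomial Q ∝ z^(-1/2), x^2, u, fractional errors add in quadrature:
  (−½·δz/z)² = (-0.5×0.112)² = 0.00315;  (2·δx/x)² = (2×0.0952)² = 0.0362;  (1·δu/u)² = (1×0.0292)² = 0.000854
δQ/Q = √(0.0402) = 0.201
Q = 5.46e+06, so δQ = 0.201 × 5.46e+06 = 1.09e+06.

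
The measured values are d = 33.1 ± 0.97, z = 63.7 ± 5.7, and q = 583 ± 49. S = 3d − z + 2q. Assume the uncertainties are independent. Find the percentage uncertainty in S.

8.17%

Each term contributes (cᵢ δxᵢ)² to (δS)²:
  (3·δd)² = 8.47;  (δz)² = 32.5;  (2·δq)² = 9600
δS = √(9640) = 98.2
S = 1200, so δS/S = 98.2/1200 = 0.0817.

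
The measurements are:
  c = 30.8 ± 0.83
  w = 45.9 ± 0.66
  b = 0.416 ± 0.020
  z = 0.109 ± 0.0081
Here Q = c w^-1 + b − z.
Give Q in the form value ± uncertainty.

Let p = c·w^-1 = 0.671. δp/p = √((1·δc/c)² + (-1·δw/w)²) = √(0.000726 + 0.000207) = 0.0305, so δp = 0.0205.
Q = p + b − z: δQ = √(δp² + δb² + δz²) = √(0.000420 + 0.000400 + 6.56e-05) = 0.0298
Q = 0.978.

0.978 ± 0.0298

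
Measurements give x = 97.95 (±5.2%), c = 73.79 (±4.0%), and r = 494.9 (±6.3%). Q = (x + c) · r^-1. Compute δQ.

Let u = x + c = 171.7. δu = √(δx² + δc²) = √(25.9 + 8.71) = 5.89, so δu/u = 0.0343.
Q is then a monomial in u, r:
δQ/Q = √((δu/u)² + (-1·δr/r)²) = √(0.00117 + 0.00397) = 0.0717
Q = 0.3470, so δQ = 0.0717 × 0.3470 = 0.0249.

0.0249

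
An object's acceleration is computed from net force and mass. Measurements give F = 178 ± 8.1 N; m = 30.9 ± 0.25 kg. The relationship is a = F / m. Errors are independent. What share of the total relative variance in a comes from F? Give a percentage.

96.9%

(δa/a)² = (1·δF/F)² + (-1·δm/m)²
  F term: (1×0.0455)² = 0.00207
  m term: (-1×0.00809)² = 6.55e-05
Total = 0.00214. Share from F = 0.00207/0.00214 = 0.969.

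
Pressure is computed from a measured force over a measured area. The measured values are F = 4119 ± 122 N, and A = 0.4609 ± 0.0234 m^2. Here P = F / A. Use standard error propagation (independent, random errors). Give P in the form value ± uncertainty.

Relative error in a monomial: (δP/P)² = Σ (nᵢ · δxᵢ/xᵢ)².
  (1·δF/F)² = (1×0.0296)² = 0.000877;  (-1·δA/A)² = (-1×0.0508)² = 0.00258
δP/P = √(0.00345) = 0.0588
P = 8937 Pa, so δP = 0.0588 × 8937 = 525 Pa.

8937 ± 525 Pa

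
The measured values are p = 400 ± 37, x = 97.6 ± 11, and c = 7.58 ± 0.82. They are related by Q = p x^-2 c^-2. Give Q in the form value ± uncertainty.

0.000731 ± 0.000238

Since Q is a product/quotient, work with relative uncertainties:
  (1·δp/p)² = (1×0.0925)² = 0.00856;  (-2·δx/x)² = (-2×0.113)² = 0.0508;  (-2·δc/c)² = (-2×0.108)² = 0.0468
δQ/Q = √(0.106) = 0.326
Q = 0.000731, so δQ = 0.326 × 0.000731 = 0.000238.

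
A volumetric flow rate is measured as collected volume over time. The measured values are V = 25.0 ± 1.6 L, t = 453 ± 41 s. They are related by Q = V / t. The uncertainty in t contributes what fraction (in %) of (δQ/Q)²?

66.7%

(δQ/Q)² = (1·δV/V)² + (-1·δt/t)²
  V term: (1×0.0640)² = 0.00410
  t term: (-1×0.0905)² = 0.00819
Total = 0.0123. Share from t = 0.00819/0.0123 = 0.667.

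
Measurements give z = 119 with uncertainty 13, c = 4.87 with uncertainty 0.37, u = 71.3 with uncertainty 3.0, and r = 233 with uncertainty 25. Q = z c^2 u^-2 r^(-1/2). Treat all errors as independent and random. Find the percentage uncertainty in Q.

Relative error in a monomial: (δQ/Q)² = Σ (nᵢ · δxᵢ/xᵢ)².
  (1·δz/z)² = (1×0.109)² = 0.0119;  (2·δc/c)² = (2×0.0760)² = 0.0231;  (-2·δu/u)² = (-2×0.0421)² = 0.00708;  (−½·δr/r)² = (-0.5×0.107)² = 0.00288
δQ/Q = √(0.0450) = 0.212

21.2%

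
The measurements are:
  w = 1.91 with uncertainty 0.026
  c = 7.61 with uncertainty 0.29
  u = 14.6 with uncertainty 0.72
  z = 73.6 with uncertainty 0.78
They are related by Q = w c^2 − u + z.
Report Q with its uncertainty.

Let p = w·c^2 = 111. δp/p = √((1·δw/w)² + (2·δc/c)²) = √(0.000185 + 0.00581) = 0.0774, so δp = 8.56.
Q = p − u + z: δQ = √(δp² + δu² + δz²) = √(73.3 + 0.518 + 0.608) = 8.63
Q = 170.

170 ± 8.63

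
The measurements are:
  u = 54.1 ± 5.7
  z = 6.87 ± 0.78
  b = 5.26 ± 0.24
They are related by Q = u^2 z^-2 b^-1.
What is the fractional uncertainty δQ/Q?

For a monomial Q ∝ u^2, z^-2, b^-1, fractional errors add in quadrature:
  (2·δu/u)² = (2×0.105)² = 0.0444;  (-2·δz/z)² = (-2×0.114)² = 0.0516;  (-1·δb/b)² = (-1×0.0456)² = 0.00208
δQ/Q = √(0.0980) = 0.313

0.313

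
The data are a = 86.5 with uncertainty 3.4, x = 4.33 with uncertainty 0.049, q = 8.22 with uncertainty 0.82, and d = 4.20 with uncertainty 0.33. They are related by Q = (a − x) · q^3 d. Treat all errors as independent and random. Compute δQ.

59800

Let u = a − x = 82.2. δu = √(δa² + δx²) = √(11.6 + 0.00240) = 3.40, so δu/u = 0.0414.
Q is then a monomial in u, q, d:
δQ/Q = √((δu/u)² + (3·δq/q)² + (1·δd/d)²) = √(0.00171 + 0.0896 + 0.00617) = 0.312
Q = 1.92e+05, so δQ = 0.312 × 1.92e+05 = 59800.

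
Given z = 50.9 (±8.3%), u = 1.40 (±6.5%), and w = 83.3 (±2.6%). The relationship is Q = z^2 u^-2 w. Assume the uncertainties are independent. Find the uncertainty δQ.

23400

Relative error in a monomial: (δQ/Q)² = Σ (nᵢ · δxᵢ/xᵢ)².
  (2·δz/z)² = (2×0.0830)² = 0.0276;  (-2·δu/u)² = (-2×0.0650)² = 0.0169;  (1·δw/w)² = (1×0.0260)² = 0.000676
δQ/Q = √(0.0451) = 0.212
Q = 1.1e+05, so δQ = 0.212 × 1.1e+05 = 23400.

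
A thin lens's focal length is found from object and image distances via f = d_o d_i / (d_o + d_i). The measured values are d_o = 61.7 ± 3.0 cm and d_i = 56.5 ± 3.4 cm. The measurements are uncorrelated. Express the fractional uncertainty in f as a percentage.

3.91%

∂f/∂d_o = (d_i/(d_o+d_i))² = 0.228;  ∂f/∂d_i = (d_o/(d_o+d_i))² = 0.272
δf = √((∂f/∂d_o · δd_o)² + (∂f/∂d_i · δd_i)²) = √(0.470 + 0.858) = 1.15 cm
f = 29.5 cm, so δf/f = 1.15/29.5 = 0.0391.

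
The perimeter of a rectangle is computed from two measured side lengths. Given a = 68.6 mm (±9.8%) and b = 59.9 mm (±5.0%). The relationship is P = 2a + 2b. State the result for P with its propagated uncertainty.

Absolute uncertainties add in quadrature for a linear combination:
  (2·δa)² = 181;  (2·δb)² = 35.9
δP = √(217) = 14.7 mm
P = 257 mm.

257 ± 14.7 mm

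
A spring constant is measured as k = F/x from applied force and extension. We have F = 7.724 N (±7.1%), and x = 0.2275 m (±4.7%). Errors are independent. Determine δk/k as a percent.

Products/powers → add relative errors in quadrature, weighted by exponent:
  (1·δF/F)² = (1×0.0710)² = 0.00504;  (-1·δx/x)² = (-1×0.0470)² = 0.00221
δk/k = √(0.00725) = 0.0851

8.51%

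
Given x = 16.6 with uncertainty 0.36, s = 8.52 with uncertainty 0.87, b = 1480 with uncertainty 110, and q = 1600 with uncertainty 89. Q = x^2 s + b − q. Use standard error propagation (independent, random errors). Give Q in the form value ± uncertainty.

2230 ± 296

Let p = x^2·s = 2350. δp/p = √((2·δx/x)² + (1·δs/s)²) = √(0.00188 + 0.0104) = 0.111, so δp = 260.
Q = p + b − q: δQ = √(δp² + δb² + δq²) = √(67800 + 12100 + 7920) = 296
Q = 2230.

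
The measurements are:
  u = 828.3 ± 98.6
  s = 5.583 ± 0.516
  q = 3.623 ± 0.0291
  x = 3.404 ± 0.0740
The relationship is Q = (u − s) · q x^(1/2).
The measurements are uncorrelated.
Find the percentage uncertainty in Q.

Let w = u − s = 822.7. δw = √(δu² + δs²) = √(9720 + 0.266) = 98.6, so δw/w = 0.120.
Q is then a monomial in w, q, x:
δQ/Q = √((δw/w)² + (1·δq/q)² + (½·δx/x)²) = √(0.0144 + 6.45e-05 + 0.000118) = 0.121

12.1%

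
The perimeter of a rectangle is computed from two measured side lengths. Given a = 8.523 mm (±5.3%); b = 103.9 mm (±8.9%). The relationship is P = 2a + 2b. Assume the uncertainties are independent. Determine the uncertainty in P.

Absolute uncertainties add in quadrature for a linear combination:
  (2·δa)² = 0.816;  (2·δb)² = 342
δP = √(343) = 18.5 mm

18.5 mm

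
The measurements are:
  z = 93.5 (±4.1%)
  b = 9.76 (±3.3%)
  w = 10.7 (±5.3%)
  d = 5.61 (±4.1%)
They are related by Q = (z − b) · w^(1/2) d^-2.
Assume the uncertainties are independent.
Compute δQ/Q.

Let u = z − b = 83.7. δu = √(δz² + δb²) = √(14.7 + 0.104) = 3.85, so δu/u = 0.0459.
Q is then a monomial in u, w, d:
δQ/Q = √((δu/u)² + (½·δw/w)² + (-2·δd/d)²) = √(0.00211 + 0.000702 + 0.00672) = 0.0977

0.0977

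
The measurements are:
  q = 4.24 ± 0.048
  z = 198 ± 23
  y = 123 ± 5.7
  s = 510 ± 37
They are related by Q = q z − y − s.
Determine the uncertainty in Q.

105

Let p = q·z = 840. δp/p = √((1·δq/q)² + (1·δz/z)²) = √(0.000128 + 0.0135) = 0.117, so δp = 98.0.
Q = p − y − s: δQ = √(δp² + δy² + δs²) = √(9600 + 32.5 + 1370) = 105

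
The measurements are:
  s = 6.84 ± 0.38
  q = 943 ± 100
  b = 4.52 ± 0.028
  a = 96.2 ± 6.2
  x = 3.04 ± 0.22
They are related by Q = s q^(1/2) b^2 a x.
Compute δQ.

1.56e+05

Q is a product of powers, so relative uncertainties combine in quadrature:
  (1·δs/s)² = (1×0.0556)² = 0.00309;  (½·δq/q)² = (0.5×0.106)² = 0.00281;  (2·δb/b)² = (2×0.00619)² = 0.000153;  (1·δa/a)² = (1×0.0644)² = 0.00415;  (1·δx/x)² = (1×0.0724)² = 0.00524
δQ/Q = √(0.0154) = 0.124
Q = 1.25e+06, so δQ = 0.124 × 1.25e+06 = 1.56e+05.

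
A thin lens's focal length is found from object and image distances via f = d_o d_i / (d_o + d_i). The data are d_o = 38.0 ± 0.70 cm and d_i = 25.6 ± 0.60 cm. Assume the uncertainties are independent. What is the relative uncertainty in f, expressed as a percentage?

1.58%

∂f/∂d_o = (d_i/(d_o+d_i))² = 0.162;  ∂f/∂d_i = (d_o/(d_o+d_i))² = 0.357
δf = √((∂f/∂d_o · δd_o)² + (∂f/∂d_i · δd_i)²) = √(0.0129 + 0.0459) = 0.242 cm
f = 15.3 cm, so δf/f = 0.242/15.3 = 0.0158.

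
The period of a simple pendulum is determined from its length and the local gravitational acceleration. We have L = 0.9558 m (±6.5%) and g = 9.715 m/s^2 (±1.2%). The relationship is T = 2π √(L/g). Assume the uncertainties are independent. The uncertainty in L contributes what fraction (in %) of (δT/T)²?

96.7%

(δT/T)² = (½·δL/L)² + (−½·δg/g)²
  L term: (0.5×0.0650)² = 0.00106
  g term: (-0.5×0.0120)² = 3.6e-05
Total = 0.00109. Share from L = 0.00106/0.00109 = 0.967.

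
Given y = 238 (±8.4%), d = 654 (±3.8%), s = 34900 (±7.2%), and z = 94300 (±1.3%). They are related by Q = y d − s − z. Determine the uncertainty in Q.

14600

Let p = y·d = 1.56e+05. δp/p = √((1·δy/y)² + (1·δd/d)²) = √(0.00706 + 0.00144) = 0.0922, so δp = 14400.
Q = p − s − z: δQ = √(δp² + δs² + δz²) = √(2.06e+08 + 6.31e+06 + 1.5e+06) = 14600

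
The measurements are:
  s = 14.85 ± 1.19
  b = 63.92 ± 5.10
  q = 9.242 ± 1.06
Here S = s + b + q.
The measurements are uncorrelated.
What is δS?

5.34

Absolute uncertainties add in quadrature for a linear combination:
  (δs)² = 1.42;  (δb)² = 26.0;  (δq)² = 1.12
δS = √(28.5) = 5.34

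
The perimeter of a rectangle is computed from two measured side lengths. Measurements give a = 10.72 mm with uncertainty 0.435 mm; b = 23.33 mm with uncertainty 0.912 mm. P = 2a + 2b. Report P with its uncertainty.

Sums and differences: (δP)² = Σ (cᵢ δxᵢ)².
  (2·δa)² = 0.757;  (2·δb)² = 3.33
δP = √(4.08) = 2.02 mm
P = 68.10 mm.

68.10 ± 2.02 mm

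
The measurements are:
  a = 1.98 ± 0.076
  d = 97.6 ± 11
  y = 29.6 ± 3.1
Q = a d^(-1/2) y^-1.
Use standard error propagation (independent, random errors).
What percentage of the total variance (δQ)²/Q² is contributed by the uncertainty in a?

9.43%

(δQ/Q)² = (1·δa/a)² + (−½·δd/d)² + (-1·δy/y)²
  a term: (1×0.0384)² = 0.00147
  d term: (-0.5×0.113)² = 0.00318
  y term: (-1×0.105)² = 0.0110
Total = 0.0156. Share from a = 0.00147/0.0156 = 0.0943.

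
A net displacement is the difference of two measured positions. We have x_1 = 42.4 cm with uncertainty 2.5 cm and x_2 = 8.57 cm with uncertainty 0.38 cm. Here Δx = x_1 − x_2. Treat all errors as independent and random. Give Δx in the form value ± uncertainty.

For a sum/difference, combine absolute errors in quadrature:
  (δx_1)² = 6.25;  (δx_2)² = 0.144
δΔx = √(6.39) = 2.53 cm
Δx = 33.8 cm.

33.8 ± 2.53 cm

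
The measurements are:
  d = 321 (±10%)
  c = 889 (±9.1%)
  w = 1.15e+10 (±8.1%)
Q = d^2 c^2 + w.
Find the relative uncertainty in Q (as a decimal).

Let p = d^2·c^2 = 8.14e+10. δp/p = √((2·δd/d)² + (2·δc/c)²) = √(0.0400 + 0.0331) = 0.270, so δp = 2.2e+10.
Q = p + w: δQ = √(δp² + δw²) = √(4.85e+20 + 8.68e+17) = 2.2e+10
Q = 9.29e+10, so δQ/Q = 2.2e+10/9.29e+10 = 0.237.

0.237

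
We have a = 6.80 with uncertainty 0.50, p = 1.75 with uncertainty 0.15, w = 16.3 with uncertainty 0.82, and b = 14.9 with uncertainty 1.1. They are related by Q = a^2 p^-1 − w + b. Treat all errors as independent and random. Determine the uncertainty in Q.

Let h = a^2·p^-1 = 26.4. δh/h = √((2·δa/a)² + (-1·δp/p)²) = √(0.0216 + 0.00735) = 0.170, so δh = 4.50.
Q = h − w + b: δQ = √(δh² + δw² + δb²) = √(20.2 + 0.672 + 1.21) = 4.70

4.70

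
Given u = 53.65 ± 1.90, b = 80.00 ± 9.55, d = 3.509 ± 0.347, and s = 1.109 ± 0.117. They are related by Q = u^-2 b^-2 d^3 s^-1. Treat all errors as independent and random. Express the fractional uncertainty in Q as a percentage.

For a monomial Q ∝ u^-2, b^-2, d^3, s^-1, fractional errors add in quadrature:
  (-2·δu/u)² = (-2×0.0354)² = 0.00502;  (-2·δb/b)² = (-2×0.119)² = 0.0570;  (3·δd/d)² = (3×0.0989)² = 0.0880;  (-1·δs/s)² = (-1×0.106)² = 0.0111
δQ/Q = √(0.161) = 0.401

40.1%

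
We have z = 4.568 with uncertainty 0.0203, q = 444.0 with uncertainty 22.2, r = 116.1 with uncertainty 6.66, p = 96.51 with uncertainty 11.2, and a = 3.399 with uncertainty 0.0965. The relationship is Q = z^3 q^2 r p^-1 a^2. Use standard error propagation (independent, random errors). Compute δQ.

4.54e+07

Since Q is a product/quotient, work with relative uncertainties:
  (3·δz/z)² = (3×0.00444)² = 0.000178;  (2·δq/q)² = (2×0.0500)² = 0.0100;  (1·δr/r)² = (1×0.0574)² = 0.00329;  (-1·δp/p)² = (-1×0.116)² = 0.0135;  (2·δa/a)² = (2×0.0284)² = 0.00322
δQ/Q = √(0.0302) = 0.174
Q = 2.612e+08, so δQ = 0.174 × 2.612e+08 = 4.54e+07.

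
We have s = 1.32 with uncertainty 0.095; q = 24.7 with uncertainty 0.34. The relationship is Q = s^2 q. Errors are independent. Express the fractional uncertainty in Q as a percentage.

Products/powers → add relative errors in quadrature, weighted by exponent:
  (2·δs/s)² = (2×0.0720)² = 0.0207;  (1·δq/q)² = (1×0.0138)² = 0.000189
δQ/Q = √(0.0209) = 0.145

14.5%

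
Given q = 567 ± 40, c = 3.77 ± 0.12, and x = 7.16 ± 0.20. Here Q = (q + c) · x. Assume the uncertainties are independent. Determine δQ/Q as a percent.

Let u = q + c = 571. δu = √(δq² + δc²) = √(1600 + 0.0144) = 40.0, so δu/u = 0.0701.
Q is then a monomial in u, x:
δQ/Q = √((δu/u)² + (1·δx/x)²) = √(0.00491 + 0.000780) = 0.0754

7.54%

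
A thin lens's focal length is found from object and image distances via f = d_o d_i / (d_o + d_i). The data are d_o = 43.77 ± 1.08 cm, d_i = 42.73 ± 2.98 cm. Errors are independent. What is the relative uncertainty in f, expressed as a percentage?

∂f/∂d_o = (d_i/(d_o+d_i))² = 0.244;  ∂f/∂d_i = (d_o/(d_o+d_i))² = 0.256
δf = √((∂f/∂d_o · δd_o)² + (∂f/∂d_i · δd_i)²) = √(0.0695 + 0.582) = 0.807 cm
f = 21.62 cm, so δf/f = 0.807/21.62 = 0.0373.

3.73%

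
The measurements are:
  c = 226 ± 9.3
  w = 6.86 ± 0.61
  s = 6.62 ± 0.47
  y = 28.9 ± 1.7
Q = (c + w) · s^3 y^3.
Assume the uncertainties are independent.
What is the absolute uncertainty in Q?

Let u = c + w = 233. δu = √(δc² + δw²) = √(86.5 + 0.372) = 9.32, so δu/u = 0.0400.
Q is then a monomial in u, s, y:
δQ/Q = √((δu/u)² + (3·δs/s)² + (3·δy/y)²) = √(0.00160 + 0.0454 + 0.0311) = 0.279
Q = 1.63e+09, so δQ = 0.279 × 1.63e+09 = 4.56e+08.

4.56e+08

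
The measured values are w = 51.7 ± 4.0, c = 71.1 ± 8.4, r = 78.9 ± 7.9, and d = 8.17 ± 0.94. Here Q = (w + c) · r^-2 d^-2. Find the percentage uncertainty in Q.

Let u = w + c = 123. δu = √(δw² + δc²) = √(16.0 + 70.6) = 9.30, so δu/u = 0.0758.
Q is then a monomial in u, r, d:
δQ/Q = √((δu/u)² + (-2·δr/r)² + (-2·δd/d)²) = √(0.00574 + 0.0401 + 0.0530) = 0.314

31.4%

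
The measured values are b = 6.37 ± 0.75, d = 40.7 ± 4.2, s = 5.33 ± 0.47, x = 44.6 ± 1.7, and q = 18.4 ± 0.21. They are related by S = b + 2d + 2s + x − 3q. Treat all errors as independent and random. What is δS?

8.68

Each term contributes (cᵢ δxᵢ)² to (δS)²:
  (δb)² = 0.562;  (2·δd)² = 70.6;  (2·δs)² = 0.884;  (δx)² = 2.89;  (3·δq)² = 0.397
δS = √(75.3) = 8.68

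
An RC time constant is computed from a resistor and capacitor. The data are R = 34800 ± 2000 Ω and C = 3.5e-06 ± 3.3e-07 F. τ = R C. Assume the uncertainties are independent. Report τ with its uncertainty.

τ is a product of powers, so relative uncertainties combine in quadrature:
  (1·δR/R)² = (1×0.0575)² = 0.00330;  (1·δC/C)² = (1×0.0943)² = 0.00889
δτ/τ = √(0.0122) = 0.110
τ = 0.122 s, so δτ = 0.110 × 0.122 = 0.0134 s.

0.122 ± 0.0134 s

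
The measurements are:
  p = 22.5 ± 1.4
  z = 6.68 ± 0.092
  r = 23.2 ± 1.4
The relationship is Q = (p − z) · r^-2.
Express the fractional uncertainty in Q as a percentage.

15.0%

Let u = p − z = 15.8. δu = √(δp² + δz²) = √(1.96 + 0.00846) = 1.40, so δu/u = 0.0887.
Q is then a monomial in u, r:
δQ/Q = √((δu/u)² + (-2·δr/r)²) = √(0.00787 + 0.0146) = 0.150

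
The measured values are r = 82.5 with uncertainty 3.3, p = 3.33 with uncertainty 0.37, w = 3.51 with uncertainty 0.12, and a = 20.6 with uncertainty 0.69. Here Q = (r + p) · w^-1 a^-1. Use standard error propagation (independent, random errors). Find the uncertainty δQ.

0.0731

Let u = r + p = 85.8. δu = √(δr² + δp²) = √(10.9 + 0.137) = 3.32, so δu/u = 0.0387.
Q is then a monomial in u, w, a:
δQ/Q = √((δu/u)² + (-1·δw/w)² + (-1·δa/a)²) = √(0.00150 + 0.00117 + 0.00112) = 0.0615
Q = 1.19, so δQ = 0.0615 × 1.19 = 0.0731.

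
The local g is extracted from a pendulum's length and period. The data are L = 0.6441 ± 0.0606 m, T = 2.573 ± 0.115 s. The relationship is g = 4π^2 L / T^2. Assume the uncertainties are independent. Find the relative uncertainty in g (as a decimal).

Products/powers → add relative errors in quadrature, weighted by exponent:
  (1·δL/L)² = (1×0.0941)² = 0.00885;  (-2·δT/T)² = (-2×0.0447)² = 0.00799
δg/g = √(0.0168) = 0.130

0.130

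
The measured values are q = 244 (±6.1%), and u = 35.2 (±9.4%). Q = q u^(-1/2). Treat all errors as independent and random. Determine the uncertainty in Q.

Products/powers → add relative errors in quadrature, weighted by exponent:
  (1·δq/q)² = (1×0.0610)² = 0.00372;  (−½·δu/u)² = (-0.5×0.0940)² = 0.00221
δQ/Q = √(0.00593) = 0.0770
Q = 41.1, so δQ = 0.0770 × 41.1 = 3.17.

3.17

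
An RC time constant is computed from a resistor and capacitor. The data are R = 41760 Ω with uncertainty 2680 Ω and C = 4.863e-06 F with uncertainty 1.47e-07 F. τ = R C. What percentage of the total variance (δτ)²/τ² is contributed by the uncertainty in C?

18.2%

(δτ/τ)² = (1·δR/R)² + (1·δC/C)²
  R term: (1×0.0642)² = 0.00412
  C term: (1×0.0302)² = 0.000914
Total = 0.00503. Share from C = 0.000914/0.00503 = 0.182.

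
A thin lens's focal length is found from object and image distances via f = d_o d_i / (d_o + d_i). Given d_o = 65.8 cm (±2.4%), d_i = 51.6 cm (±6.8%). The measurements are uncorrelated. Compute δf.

∂f/∂d_o = (d_i/(d_o+d_i))² = 0.193;  ∂f/∂d_i = (d_o/(d_o+d_i))² = 0.314
δf = √((∂f/∂d_o · δd_o)² + (∂f/∂d_i · δd_i)²) = √(0.0931 + 1.21) = 1.14 cm

1.14 cm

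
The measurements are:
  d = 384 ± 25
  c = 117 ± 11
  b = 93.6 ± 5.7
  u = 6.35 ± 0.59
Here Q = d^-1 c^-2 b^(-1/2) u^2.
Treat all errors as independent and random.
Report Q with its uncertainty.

(7.93 ± 2.17) × 10^-7

Each factor contributes (exponent × relative error)² to (δQ/Q)²:
  (-1·δd/d)² = (-1×0.0651)² = 0.00424;  (-2·δc/c)² = (-2×0.0940)² = 0.0354;  (−½·δb/b)² = (-0.5×0.0609)² = 0.000927;  (2·δu/u)² = (2×0.0929)² = 0.0345
δQ/Q = √(0.0751) = 0.274
Q = 7.93e-07, so δQ = 0.274 × 7.93e-07 = 2.17e-07.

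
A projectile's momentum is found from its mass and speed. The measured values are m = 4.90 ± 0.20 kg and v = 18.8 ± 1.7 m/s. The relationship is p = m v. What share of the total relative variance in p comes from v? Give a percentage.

(δp/p)² = (1·δm/m)² + (1·δv/v)²
  m term: (1×0.0408)² = 0.00167
  v term: (1×0.0904)² = 0.00818
Total = 0.00984. Share from v = 0.00818/0.00984 = 0.831.

83.1%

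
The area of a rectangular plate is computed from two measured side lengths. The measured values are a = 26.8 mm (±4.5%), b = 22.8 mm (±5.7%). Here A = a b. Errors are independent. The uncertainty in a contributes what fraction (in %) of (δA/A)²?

38.4%

(δA/A)² = (1·δa/a)² + (1·δb/b)²
  a term: (1×0.0450)² = 0.00202
  b term: (1×0.0570)² = 0.00325
Total = 0.00527. Share from a = 0.00202/0.00527 = 0.384.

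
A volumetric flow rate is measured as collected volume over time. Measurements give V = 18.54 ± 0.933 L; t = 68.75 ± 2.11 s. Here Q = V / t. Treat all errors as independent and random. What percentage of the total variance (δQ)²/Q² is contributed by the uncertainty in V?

72.9%

(δQ/Q)² = (1·δV/V)² + (-1·δt/t)²
  V term: (1×0.0503)² = 0.00253
  t term: (-1×0.0307)² = 0.000942
Total = 0.00347. Share from V = 0.00253/0.00347 = 0.729.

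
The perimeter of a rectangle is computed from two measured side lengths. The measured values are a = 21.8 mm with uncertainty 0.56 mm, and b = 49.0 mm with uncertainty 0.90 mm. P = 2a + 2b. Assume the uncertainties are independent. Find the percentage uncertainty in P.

1.50%

P is a linear combination, so absolute uncertainties add in quadrature:
  (2·δa)² = 1.25;  (2·δb)² = 3.24
δP = √(4.49) = 2.12 mm
P = 142 mm, so δP/P = 2.12/142 = 0.0150.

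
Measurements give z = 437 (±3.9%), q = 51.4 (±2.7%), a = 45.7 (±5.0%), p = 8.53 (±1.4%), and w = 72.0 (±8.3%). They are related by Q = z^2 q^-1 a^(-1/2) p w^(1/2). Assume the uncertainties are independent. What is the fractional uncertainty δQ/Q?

0.0967

Since Q is a product/quotient, work with relative uncertainties:
  (2·δz/z)² = (2×0.0390)² = 0.00608;  (-1·δq/q)² = (-1×0.0270)² = 0.000729;  (−½·δa/a)² = (-0.5×0.0500)² = 0.000625;  (1·δp/p)² = (1×0.0140)² = 0.000196;  (½·δw/w)² = (0.5×0.0830)² = 0.00172
δQ/Q = √(0.00936) = 0.0967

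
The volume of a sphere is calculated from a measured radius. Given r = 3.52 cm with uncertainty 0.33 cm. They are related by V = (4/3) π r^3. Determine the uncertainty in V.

V ∝ r^3, so δV/V = |3| · δr/r = 3 × 0.0938 = 0.281.
V = 183 cm^3, so δV = 0.281 × 183 = 51.4 cm^3.

51.4 cm^3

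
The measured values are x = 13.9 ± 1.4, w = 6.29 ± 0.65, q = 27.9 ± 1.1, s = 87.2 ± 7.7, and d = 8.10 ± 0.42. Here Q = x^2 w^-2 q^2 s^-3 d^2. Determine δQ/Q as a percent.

41.3%

Each factor contributes (exponent × relative error)² to (δQ/Q)²:
  (2·δx/x)² = (2×0.101)² = 0.0406;  (-2·δw/w)² = (-2×0.103)² = 0.0427;  (2·δq/q)² = (2×0.0394)² = 0.00622;  (-3·δs/s)² = (-3×0.0883)² = 0.0702;  (2·δd/d)² = (2×0.0519)² = 0.0108
δQ/Q = √(0.170) = 0.413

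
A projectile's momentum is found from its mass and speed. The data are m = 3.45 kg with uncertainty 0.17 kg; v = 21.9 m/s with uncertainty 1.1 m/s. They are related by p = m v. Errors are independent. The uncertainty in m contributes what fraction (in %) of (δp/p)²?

49.0%

(δp/p)² = (1·δm/m)² + (1·δv/v)²
  m term: (1×0.0493)² = 0.00243
  v term: (1×0.0502)² = 0.00252
Total = 0.00495. Share from m = 0.00243/0.00495 = 0.490.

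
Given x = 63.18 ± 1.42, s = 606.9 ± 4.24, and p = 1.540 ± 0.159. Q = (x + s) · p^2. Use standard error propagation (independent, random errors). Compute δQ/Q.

Let u = x + s = 670.1. δu = √(δx² + δs²) = √(2.02 + 18.0) = 4.47, so δu/u = 0.00667.
Q is then a monomial in u, p:
δQ/Q = √((δu/u)² + (2·δp/p)²) = √(4.45e-05 + 0.0426) = 0.207

0.207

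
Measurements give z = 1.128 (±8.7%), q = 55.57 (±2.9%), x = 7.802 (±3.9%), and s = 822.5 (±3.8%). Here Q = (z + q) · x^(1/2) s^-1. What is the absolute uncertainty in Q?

0.00988

Let u = z + q = 56.70. δu = √(δz² + δq²) = √(0.00963 + 2.60) = 1.61, so δu/u = 0.0285.
Q is then a monomial in u, x, s:
δQ/Q = √((δu/u)² + (½·δx/x)² + (-1·δs/s)²) = √(0.000811 + 0.000380 + 0.00144) = 0.0513
Q = 0.1925, so δQ = 0.0513 × 0.1925 = 0.00988.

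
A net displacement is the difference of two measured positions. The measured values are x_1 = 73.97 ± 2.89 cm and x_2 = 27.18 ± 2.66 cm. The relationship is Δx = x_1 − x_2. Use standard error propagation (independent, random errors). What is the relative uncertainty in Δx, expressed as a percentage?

For a sum/difference, combine absolute errors in quadrature:
  (δx_1)² = 8.35;  (δx_2)² = 7.08
δΔx = √(15.4) = 3.93 cm
Δx = 46.79 cm, so δΔx/Δx = 3.93/46.79 = 0.0839.

8.39%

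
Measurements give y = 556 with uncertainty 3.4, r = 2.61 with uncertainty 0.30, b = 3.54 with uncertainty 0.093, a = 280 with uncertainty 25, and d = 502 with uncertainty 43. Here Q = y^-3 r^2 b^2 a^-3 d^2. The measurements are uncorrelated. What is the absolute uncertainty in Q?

Products/powers → add relative errors in quadrature, weighted by exponent:
  (-3·δy/y)² = (-3×0.00612)² = 0.000337;  (2·δr/r)² = (2×0.115)² = 0.0528;  (2·δb/b)² = (2×0.0263)² = 0.00276;  (-3·δa/a)² = (-3×0.0893)² = 0.0717;  (2·δd/d)² = (2×0.0857)² = 0.0293
δQ/Q = √(0.157) = 0.396
Q = 5.7e-09, so δQ = 0.396 × 5.7e-09 = 2.26e-09.

2.26e-09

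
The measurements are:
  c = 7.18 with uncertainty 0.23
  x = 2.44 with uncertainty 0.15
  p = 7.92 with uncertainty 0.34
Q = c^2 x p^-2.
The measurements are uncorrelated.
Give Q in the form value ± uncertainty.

For a monomial Q ∝ c^2, x, p^-2, fractional errors add in quadrature:
  (2·δc/c)² = (2×0.0320)² = 0.00410;  (1·δx/x)² = (1×0.0615)² = 0.00378;  (-2·δp/p)² = (-2×0.0429)² = 0.00737
δQ/Q = √(0.0153) = 0.124
Q = 2.01, so δQ = 0.124 × 2.01 = 0.248.

2.01 ± 0.248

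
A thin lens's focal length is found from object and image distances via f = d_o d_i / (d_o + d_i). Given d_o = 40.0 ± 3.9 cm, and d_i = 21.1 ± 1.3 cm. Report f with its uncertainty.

13.8 ± 0.726 cm

∂f/∂d_o = (d_i/(d_o+d_i))² = 0.119;  ∂f/∂d_i = (d_o/(d_o+d_i))² = 0.429
δf = √((∂f/∂d_o · δd_o)² + (∂f/∂d_i · δd_i)²) = √(0.216 + 0.310) = 0.726 cm
f = 13.8 cm.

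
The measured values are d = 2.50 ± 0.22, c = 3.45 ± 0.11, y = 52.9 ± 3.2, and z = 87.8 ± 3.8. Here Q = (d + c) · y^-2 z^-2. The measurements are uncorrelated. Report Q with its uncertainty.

(2.76 ± 0.426) × 10^-7

Let u = d + c = 5.95. δu = √(δd² + δc²) = √(0.0484 + 0.0121) = 0.246, so δu/u = 0.0413.
Q is then a monomial in u, y, z:
δQ/Q = √((δu/u)² + (-2·δy/y)² + (-2·δz/z)²) = √(0.00171 + 0.0146 + 0.00749) = 0.154
Q = 2.76e-07, so δQ = 0.154 × 2.76e-07 = 4.26e-08.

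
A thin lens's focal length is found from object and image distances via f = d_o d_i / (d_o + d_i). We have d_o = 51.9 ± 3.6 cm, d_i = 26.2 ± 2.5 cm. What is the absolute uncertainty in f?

∂f/∂d_o = (d_i/(d_o+d_i))² = 0.113;  ∂f/∂d_i = (d_o/(d_o+d_i))² = 0.442
δf = √((∂f/∂d_o · δd_o)² + (∂f/∂d_i · δd_i)²) = √(0.164 + 1.22) = 1.18 cm

1.18 cm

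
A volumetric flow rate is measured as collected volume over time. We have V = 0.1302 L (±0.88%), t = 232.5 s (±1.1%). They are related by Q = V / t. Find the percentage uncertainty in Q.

1.41%

Q is a product of powers, so relative uncertainties combine in quadrature:
  (1·δV/V)² = (1×0.00880)² = 7.74e-05;  (-1·δt/t)² = (-1×0.0110)² = 0.000121
δQ/Q = √(0.000198) = 0.0141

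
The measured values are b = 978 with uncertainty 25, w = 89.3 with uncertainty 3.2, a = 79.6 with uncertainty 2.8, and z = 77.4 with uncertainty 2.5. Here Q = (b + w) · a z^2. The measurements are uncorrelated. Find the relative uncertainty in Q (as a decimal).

0.0773

Let u = b + w = 1070. δu = √(δb² + δw²) = √(625 + 10.2) = 25.2, so δu/u = 0.0236.
Q is then a monomial in u, a, z:
δQ/Q = √((δu/u)² + (1·δa/a)² + (2·δz/z)²) = √(0.000558 + 0.00124 + 0.00417) = 0.0773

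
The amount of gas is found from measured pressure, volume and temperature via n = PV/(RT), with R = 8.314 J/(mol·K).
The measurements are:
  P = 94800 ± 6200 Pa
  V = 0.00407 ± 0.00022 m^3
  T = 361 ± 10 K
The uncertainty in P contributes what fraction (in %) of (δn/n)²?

53.7%

(δn/n)² = (1·δP/P)² + (1·δV/V)² + (-1·δT/T)²
  P term: (1×0.0654)² = 0.00428
  V term: (1×0.0541)² = 0.00292
  T term: (-1×0.0277)² = 0.000767
Total = 0.00797. Share from P = 0.00428/0.00797 = 0.537.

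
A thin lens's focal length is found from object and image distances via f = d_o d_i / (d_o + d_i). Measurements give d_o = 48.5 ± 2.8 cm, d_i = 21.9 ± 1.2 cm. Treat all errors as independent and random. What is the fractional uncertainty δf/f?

∂f/∂d_o = (d_i/(d_o+d_i))² = 0.0968;  ∂f/∂d_i = (d_o/(d_o+d_i))² = 0.475
δf = √((∂f/∂d_o · δd_o)² + (∂f/∂d_i · δd_i)²) = √(0.0734 + 0.324) = 0.631 cm
f = 15.1 cm, so δf/f = 0.631/15.1 = 0.0418.

0.0418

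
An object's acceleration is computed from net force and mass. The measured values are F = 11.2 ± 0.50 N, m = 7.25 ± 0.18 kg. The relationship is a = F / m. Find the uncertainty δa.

Each factor contributes (exponent × relative error)² to (δa/a)²:
  (1·δF/F)² = (1×0.0446)² = 0.00199;  (-1·δm/m)² = (-1×0.0248)² = 0.000616
δa/a = √(0.00261) = 0.0511
a = 1.54 m/s^2, so δa = 0.0511 × 1.54 = 0.0789 m/s^2.

0.0789 m/s^2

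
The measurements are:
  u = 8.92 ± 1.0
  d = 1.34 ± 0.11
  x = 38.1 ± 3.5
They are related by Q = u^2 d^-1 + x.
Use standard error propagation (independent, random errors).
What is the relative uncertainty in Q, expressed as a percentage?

15.0%

Let p = u^2·d^-1 = 59.4. δp/p = √((2·δu/u)² + (-1·δd/d)²) = √(0.0503 + 0.00674) = 0.239, so δp = 14.2.
Q = p + x: δQ = √(δp² + δx²) = √(201 + 12.2) = 14.6
Q = 97.5, so δQ/Q = 14.6/97.5 = 0.150.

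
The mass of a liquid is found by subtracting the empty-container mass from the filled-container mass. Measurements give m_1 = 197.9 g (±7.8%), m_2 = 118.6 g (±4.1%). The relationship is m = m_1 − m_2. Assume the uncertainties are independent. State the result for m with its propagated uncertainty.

79.30 ± 16.2 g

Absolute uncertainties add in quadrature for a linear combination:
  (δm_1)² = 238;  (δm_2)² = 23.6
δm = √(262) = 16.2 g
m = 79.30 g.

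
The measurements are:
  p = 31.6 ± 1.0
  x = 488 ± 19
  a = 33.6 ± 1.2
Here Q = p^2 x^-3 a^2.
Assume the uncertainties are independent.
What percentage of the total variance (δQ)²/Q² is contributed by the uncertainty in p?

17.6%

(δQ/Q)² = (2·δp/p)² + (-3·δx/x)² + (2·δa/a)²
  p term: (2×0.0316)² = 0.00401
  x term: (-3×0.0389)² = 0.0136
  a term: (2×0.0357)² = 0.00510
Total = 0.0228. Share from p = 0.00401/0.0228 = 0.176.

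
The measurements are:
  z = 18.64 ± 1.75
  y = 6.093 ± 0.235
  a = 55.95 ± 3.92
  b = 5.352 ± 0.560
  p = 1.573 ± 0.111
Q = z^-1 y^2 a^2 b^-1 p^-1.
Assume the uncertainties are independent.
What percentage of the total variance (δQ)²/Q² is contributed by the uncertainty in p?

(δQ/Q)² = (-1·δz/z)² + (2·δy/y)² + (2·δa/a)² + (-1·δb/b)² + (-1·δp/p)²
  z term: (-1×0.0939)² = 0.00881
  y term: (2×0.0386)² = 0.00595
  a term: (2×0.0701)² = 0.0196
  b term: (-1×0.105)² = 0.0109
  p term: (-1×0.0706)² = 0.00498
Total = 0.0503. Share from p = 0.00498/0.0503 = 0.0989.

9.89%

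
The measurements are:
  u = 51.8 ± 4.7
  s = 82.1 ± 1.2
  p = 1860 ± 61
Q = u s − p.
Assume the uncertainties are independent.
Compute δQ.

396

Let w = u·s = 4250. δw/w = √((1·δu/u)² + (1·δs/s)²) = √(0.00823 + 0.000214) = 0.0919, so δw = 391.
Q = w − p: δQ = √(δw² + δp²) = √(1.53e+05 + 3720) = 396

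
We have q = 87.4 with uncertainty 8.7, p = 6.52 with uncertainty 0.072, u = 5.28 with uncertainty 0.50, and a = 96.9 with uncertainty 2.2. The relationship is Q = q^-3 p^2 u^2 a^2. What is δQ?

5.95

For a monomial Q ∝ q^-3, p^2, u^2, a^2, fractional errors add in quadrature:
  (-3·δq/q)² = (-3×0.0995)² = 0.0892;  (2·δp/p)² = (2×0.0110)² = 0.000488;  (2·δu/u)² = (2×0.0947)² = 0.0359;  (2·δa/a)² = (2×0.0227)² = 0.00206
δQ/Q = √(0.128) = 0.357
Q = 16.7, so δQ = 0.357 × 16.7 = 5.95.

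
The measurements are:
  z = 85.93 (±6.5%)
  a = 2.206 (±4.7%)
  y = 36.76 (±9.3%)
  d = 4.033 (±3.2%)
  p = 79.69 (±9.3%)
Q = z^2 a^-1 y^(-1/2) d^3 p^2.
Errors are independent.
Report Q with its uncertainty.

(2.300 ± 0.587) × 10^8

Q is a product of powers, so relative uncertainties combine in quadrature:
  (2·δz/z)² = (2×0.0650)² = 0.0169;  (-1·δa/a)² = (-1×0.0470)² = 0.00221;  (−½·δy/y)² = (-0.5×0.0930)² = 0.00216;  (3·δd/d)² = (3×0.0320)² = 0.00922;  (2·δp/p)² = (2×0.0930)² = 0.0346
δQ/Q = √(0.0651) = 0.255
Q = 2.3e+08, so δQ = 0.255 × 2.3e+08 = 5.87e+07.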